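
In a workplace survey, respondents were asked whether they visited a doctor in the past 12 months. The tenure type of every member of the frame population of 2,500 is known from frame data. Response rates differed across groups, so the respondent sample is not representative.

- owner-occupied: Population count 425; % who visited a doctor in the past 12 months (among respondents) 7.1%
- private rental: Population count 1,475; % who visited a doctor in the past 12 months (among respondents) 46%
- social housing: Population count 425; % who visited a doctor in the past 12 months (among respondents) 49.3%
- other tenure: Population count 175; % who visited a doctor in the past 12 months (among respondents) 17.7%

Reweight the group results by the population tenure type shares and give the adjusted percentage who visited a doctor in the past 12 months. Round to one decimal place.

38.0%

Reweight to the known tenure type distribution:
  owner-occupied: (425/2,500) × 7.1 = 1.207
  private rental: (1,475/2,500) × 46 = 27.14
  social housing: (425/2,500) × 49.3 = 8.381
  other tenure: (175/2,500) × 17.7 = 1.239
Post-stratified estimate = 37.967 → 38.0%.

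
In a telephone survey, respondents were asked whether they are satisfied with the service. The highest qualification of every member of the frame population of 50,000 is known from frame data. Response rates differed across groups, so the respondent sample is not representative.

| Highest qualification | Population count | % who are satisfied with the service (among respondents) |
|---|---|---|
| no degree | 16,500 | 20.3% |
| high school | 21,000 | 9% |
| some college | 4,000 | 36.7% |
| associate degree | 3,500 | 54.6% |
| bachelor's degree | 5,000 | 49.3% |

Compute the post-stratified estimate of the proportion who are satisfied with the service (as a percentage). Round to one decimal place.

Each cell contributes population-share × respondent value:
  no degree: (16,500/50,000) × 20.3 = 6.699
  high school: (21,000/50,000) × 9 = 3.78
  some college: (4,000/50,000) × 36.7 = 2.936
  associate degree: (3,500/50,000) × 54.6 = 3.822
  bachelor's degree: (5,000/50,000) × 49.3 = 4.93
Post-stratified estimate = 22.167 → 22.2%.

22.2%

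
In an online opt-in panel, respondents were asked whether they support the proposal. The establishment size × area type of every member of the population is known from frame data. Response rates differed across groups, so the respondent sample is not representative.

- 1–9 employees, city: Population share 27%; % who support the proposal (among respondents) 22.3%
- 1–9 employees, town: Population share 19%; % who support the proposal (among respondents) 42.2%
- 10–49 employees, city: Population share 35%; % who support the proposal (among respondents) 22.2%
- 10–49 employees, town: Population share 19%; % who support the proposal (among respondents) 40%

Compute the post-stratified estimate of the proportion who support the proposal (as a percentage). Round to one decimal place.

29.4%

Reweight to the known establishment size × area type distribution:
  1–9 employees, city: 0.27 × 22.3 = 6.021
  1–9 employees, town: 0.19 × 42.2 = 8.018
  10–49 employees, city: 0.35 × 22.2 = 7.77
  10–49 employees, town: 0.19 × 40 = 7.6
Post-stratified estimate = 29.409 → 29.4%.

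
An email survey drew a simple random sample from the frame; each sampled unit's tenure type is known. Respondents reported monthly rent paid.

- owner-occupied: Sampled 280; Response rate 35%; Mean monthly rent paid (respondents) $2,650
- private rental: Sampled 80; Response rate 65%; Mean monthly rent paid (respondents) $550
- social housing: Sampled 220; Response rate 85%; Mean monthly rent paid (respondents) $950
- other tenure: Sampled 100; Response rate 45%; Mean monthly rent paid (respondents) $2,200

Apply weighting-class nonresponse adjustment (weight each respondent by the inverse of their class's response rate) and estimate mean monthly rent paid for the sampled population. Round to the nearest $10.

$1,790

With weight = n_sampled/n_responded per class, the weighted class total is n_sampled:
  owner-occupied: 280 × 2650 = 742,000
  private rental: 80 × 550 = 44,000
  social housing: 220 × 950 = 209,000
  other tenure: 100 × 2200 = 220,000
Adjusted estimate = 1,215,000 / 680 = 1786.76 → $1,790.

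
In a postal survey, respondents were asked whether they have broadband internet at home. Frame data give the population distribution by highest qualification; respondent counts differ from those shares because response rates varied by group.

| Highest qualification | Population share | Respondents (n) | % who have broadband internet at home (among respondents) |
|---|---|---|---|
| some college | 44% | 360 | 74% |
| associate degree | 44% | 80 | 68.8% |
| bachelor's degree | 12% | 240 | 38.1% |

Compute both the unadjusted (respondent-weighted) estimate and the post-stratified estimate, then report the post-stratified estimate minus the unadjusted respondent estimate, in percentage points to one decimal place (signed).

Naive respondent-only estimate (weights = respondent counts):
  (360/680)×74 + (80/680)×68.8 + (240/680)×38.1 = 60.7176%
Reweighting by population highest qualification shares:
  0.44×74 + 0.44×68.8 + 0.12×38.1 = 67.404%
Difference = 67.404 − 60.7176 = 6.6864 pp.

+6.7 percentage points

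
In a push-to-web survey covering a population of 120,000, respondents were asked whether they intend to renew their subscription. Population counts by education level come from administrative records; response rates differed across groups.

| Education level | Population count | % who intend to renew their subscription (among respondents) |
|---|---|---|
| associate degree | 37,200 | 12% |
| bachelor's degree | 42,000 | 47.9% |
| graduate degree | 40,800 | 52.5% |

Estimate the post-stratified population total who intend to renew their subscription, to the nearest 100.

Apply each group's respondent rate to its population count:
  associate degree: 37,200 × 12% = 4464
  bachelor's degree: 42,000 × 47.9% = 20,118
  graduate degree: 40,800 × 52.5% = 21,420
Estimated total = 46,002 → 46,000.

46,000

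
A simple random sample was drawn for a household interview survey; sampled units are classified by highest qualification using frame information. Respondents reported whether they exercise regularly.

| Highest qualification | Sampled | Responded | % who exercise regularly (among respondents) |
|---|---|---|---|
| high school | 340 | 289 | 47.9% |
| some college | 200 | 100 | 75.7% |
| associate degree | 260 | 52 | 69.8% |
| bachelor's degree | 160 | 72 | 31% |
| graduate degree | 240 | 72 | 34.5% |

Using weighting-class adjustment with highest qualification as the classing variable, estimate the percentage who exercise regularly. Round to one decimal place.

Response rates by class: high school 289/340 = 85%, some college 100/200 = 50%, associate degree 52/260 = 20%, bachelor's degree 72/160 = 45%, graduate degree 72/240 = 30%.
Weighting each respondent by the inverse class response rate inflates each class back to its sampled size, so the class weight is n_sampled:
  high school: 340 × 47.9 = 16,286
  some college: 200 × 75.7 = 15,140
  associate degree: 260 × 69.8 = 18,148
  bachelor's degree: 160 × 31 = 4960
  graduate degree: 240 × 34.5 = 8280
Adjusted estimate = 62,814 / 1,200 = 52.345 → 52.3%.

52.3%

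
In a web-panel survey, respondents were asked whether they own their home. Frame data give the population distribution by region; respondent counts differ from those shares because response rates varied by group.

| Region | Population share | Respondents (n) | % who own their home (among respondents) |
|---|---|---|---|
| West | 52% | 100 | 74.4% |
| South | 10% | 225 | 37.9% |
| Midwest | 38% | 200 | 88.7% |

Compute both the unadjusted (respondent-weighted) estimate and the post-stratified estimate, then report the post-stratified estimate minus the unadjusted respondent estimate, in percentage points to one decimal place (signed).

+12.0 percentage points

Without adjustment, the pooled respondent share is:
  (100/525)×74.4 + (225/525)×37.9 + (200/525)×88.7 = 64.2048%
Post-stratified estimate weights by population shares:
  0.52×74.4 + 0.1×37.9 + 0.38×88.7 = 76.184%
Difference = 76.184 − 64.2048 = 11.9792 pp.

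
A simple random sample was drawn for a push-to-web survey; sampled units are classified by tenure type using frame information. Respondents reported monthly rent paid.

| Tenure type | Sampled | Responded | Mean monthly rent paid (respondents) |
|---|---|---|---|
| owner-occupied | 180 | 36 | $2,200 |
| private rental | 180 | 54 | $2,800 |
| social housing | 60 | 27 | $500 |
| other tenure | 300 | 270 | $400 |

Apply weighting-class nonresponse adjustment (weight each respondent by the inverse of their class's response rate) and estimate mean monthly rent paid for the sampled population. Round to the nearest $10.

Class response rates: owner-occupied 36/180 = 20%, private rental 54/180 = 30%, social housing 27/60 = 45%, other tenure 270/300 = 90%.
Inverse-response-rate weighting restores each class to its sampled count, so class totals weight by n_sampled:
  owner-occupied: 180 × 2200 = 396,000
  private rental: 180 × 2800 = 504,000
  social housing: 60 × 500 = 30,000
  other tenure: 300 × 400 = 120,000
Adjusted estimate = 1,050,000 / 720 = 1458.33 → $1,460.

$1,460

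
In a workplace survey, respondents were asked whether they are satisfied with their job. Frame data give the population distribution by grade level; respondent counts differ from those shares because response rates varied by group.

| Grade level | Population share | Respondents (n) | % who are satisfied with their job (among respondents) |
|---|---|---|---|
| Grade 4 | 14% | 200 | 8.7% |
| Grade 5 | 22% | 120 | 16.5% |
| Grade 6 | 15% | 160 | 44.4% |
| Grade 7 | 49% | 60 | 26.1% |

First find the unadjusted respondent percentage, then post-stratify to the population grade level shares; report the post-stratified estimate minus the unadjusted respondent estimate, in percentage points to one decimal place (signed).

Without adjustment, the pooled respondent share is:
  (200/540)×8.7 + (120/540)×16.5 + (160/540)×44.4 + (60/540)×26.1 = 22.9444%
Reweighting by population grade level shares:
  0.14×8.7 + 0.22×16.5 + 0.15×44.4 + 0.49×26.1 = 24.297%
Difference = 24.297 − 22.9444 = 1.3526 pp.

+1.4 percentage points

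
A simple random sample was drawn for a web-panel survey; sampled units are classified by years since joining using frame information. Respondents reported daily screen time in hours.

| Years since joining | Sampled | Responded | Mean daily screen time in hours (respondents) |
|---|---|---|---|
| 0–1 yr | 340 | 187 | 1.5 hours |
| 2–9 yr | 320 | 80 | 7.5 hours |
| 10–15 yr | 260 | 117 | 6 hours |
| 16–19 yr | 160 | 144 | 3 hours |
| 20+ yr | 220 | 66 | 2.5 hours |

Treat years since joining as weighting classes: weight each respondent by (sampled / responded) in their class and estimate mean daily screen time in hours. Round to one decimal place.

Response rates by class: 0–1 yr 187/340 = 55%, 2–9 yr 80/320 = 25%, 10–15 yr 117/260 = 45%, 16–19 yr 144/160 = 90%, 20+ yr 66/220 = 30%.
Inverse-response-rate weighting restores each class to its sampled count, so class totals weight by n_sampled:
  0–1 yr: 340 × 1.5 = 510
  2–9 yr: 320 × 7.5 = 2400
  10–15 yr: 260 × 6 = 1560
  16–19 yr: 160 × 3 = 480
  20+ yr: 220 × 2.5 = 550
Adjusted estimate = 5500 / 1,300 = 4.23077 → 4.2.

4.2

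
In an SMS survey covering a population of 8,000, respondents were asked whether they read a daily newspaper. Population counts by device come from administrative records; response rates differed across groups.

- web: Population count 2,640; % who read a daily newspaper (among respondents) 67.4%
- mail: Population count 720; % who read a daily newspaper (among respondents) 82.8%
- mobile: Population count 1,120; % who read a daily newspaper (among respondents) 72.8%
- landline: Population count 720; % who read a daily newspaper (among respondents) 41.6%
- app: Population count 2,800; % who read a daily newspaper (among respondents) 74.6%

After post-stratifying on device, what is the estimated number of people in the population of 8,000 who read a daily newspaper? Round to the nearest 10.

5,580

Estimated count per cell = population count × respondent percentage:
  web: 2,640 × 67.4% = 1779.36
  mail: 720 × 82.8% = 596.16
  mobile: 1,120 × 72.8% = 815.36
  landline: 720 × 41.6% = 299.52
  app: 2,800 × 74.6% = 2088.8
Estimated total = 5579.2 → 5,580.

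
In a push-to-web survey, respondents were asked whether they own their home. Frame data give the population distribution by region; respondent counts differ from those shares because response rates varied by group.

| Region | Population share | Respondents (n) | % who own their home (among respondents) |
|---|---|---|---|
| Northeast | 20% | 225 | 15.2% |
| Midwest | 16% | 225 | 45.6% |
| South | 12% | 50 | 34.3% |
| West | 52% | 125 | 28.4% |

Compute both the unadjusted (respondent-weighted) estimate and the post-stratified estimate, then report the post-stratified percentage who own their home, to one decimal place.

Naive respondent-only estimate (weights = respondent counts):
  (225/625)×15.2 + (225/625)×45.6 + (50/625)×34.3 + (125/625)×28.4 = 30.312%
Reweighting by population region shares:
  0.2×15.2 + 0.16×45.6 + 0.12×34.3 + 0.52×28.4 = 29.22%

29.2%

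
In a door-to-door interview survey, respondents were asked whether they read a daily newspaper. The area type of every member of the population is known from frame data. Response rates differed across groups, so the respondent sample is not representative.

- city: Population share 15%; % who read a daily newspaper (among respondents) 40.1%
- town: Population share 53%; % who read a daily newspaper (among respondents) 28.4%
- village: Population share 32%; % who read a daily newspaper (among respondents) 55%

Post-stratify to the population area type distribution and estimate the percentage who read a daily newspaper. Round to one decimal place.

38.7%

Each cell contributes population-share × respondent value:
  city: 0.15 × 40.1 = 6.015
  town: 0.53 × 28.4 = 15.052
  village: 0.32 × 55 = 17.6
Post-stratified estimate = 38.667 → 38.7%.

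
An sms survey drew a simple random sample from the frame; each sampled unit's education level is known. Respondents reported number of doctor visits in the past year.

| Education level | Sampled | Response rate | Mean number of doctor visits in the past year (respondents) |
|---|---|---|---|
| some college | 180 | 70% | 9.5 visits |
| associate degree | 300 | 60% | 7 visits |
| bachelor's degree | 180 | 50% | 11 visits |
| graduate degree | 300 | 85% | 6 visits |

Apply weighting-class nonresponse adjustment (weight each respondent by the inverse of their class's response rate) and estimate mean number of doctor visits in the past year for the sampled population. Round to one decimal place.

7.9

Inverse-response-rate weighting restores each class to its sampled count, so class totals weight by n_sampled:
  some college: 180 × 9.5 = 1710
  associate degree: 300 × 7 = 2100
  bachelor's degree: 180 × 11 = 1980
  graduate degree: 300 × 6 = 1800
Adjusted estimate = 7590 / 960 = 7.90625 → 7.9.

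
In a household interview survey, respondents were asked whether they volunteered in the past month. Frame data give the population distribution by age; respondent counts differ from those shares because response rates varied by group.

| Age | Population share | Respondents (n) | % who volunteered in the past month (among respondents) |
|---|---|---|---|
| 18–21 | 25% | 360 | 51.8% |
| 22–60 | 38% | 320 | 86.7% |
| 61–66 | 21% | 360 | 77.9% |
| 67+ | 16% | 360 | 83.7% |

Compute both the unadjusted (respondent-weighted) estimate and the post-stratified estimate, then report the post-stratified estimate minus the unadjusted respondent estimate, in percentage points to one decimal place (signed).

+1.0 percentage points

Naive respondent-only estimate (weights = respondent counts):
  (360/1400)×51.8 + (320/1400)×86.7 + (360/1400)×77.9 + (360/1400)×83.7 = 74.6914%
Post-stratified estimate weights by population shares:
  0.25×51.8 + 0.38×86.7 + 0.21×77.9 + 0.16×83.7 = 75.647%
Difference = 75.647 − 74.6914 = 0.9556 pp.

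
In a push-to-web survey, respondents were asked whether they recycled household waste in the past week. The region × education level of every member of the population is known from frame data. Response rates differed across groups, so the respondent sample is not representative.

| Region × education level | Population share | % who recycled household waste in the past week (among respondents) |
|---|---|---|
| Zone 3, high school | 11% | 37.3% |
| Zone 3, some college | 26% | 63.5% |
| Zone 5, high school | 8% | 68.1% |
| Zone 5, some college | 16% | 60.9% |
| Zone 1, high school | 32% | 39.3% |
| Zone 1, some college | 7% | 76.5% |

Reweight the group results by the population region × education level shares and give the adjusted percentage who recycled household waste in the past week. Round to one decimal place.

53.7%

Weight each group's respondent value by its population share:
  Zone 3, high school: 0.11 × 37.3 = 4.103
  Zone 3, some college: 0.26 × 63.5 = 16.51
  Zone 5, high school: 0.08 × 68.1 = 5.448
  Zone 5, some college: 0.16 × 60.9 = 9.744
  Zone 1, high school: 0.32 × 39.3 = 12.576
  Zone 1, some college: 0.07 × 76.5 = 5.355
Post-stratified estimate = 53.736 → 53.7%.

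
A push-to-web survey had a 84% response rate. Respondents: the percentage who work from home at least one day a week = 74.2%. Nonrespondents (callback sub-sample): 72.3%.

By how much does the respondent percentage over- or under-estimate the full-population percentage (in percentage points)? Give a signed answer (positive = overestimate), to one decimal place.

+0.3 percentage points

Nonresponse fraction = 1 − 0.84 = 0.16.
Bias = (nonresponse fraction) × (respondent percentage − nonrespondent percentage)
     = 0.16 × (74.2 − 72.3) = 0.16 × 1.9 = 0.304.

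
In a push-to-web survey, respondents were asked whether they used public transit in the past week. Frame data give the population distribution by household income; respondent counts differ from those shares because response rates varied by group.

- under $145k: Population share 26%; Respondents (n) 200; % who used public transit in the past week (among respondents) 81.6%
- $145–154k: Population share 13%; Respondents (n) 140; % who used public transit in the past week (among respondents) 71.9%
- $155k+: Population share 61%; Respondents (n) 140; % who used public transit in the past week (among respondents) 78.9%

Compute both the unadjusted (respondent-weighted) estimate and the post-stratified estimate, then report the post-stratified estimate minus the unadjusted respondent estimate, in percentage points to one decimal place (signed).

+0.7 percentage points

Without adjustment, the pooled respondent share is:
  (200/480)×81.6 + (140/480)×71.9 + (140/480)×78.9 = 77.9833%
Post-stratified estimate weights by population shares:
  0.26×81.6 + 0.13×71.9 + 0.61×78.9 = 78.692%
Difference = 78.692 − 77.9833 = 0.7087 pp.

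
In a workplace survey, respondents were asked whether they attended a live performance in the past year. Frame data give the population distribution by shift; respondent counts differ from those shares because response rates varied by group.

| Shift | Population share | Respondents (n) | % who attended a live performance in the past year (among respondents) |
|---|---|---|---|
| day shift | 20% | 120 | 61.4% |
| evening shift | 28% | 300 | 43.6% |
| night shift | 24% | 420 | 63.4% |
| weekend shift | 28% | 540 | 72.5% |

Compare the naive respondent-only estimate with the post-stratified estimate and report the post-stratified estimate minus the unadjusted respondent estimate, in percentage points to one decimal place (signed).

-2.5 percentage points

Naive respondent-only estimate (weights = respondent counts):
  (120/1380)×61.4 + (300/1380)×43.6 + (420/1380)×63.4 + (540/1380)×72.5 = 62.4826%
Post-stratified estimate weights by population shares:
  0.2×61.4 + 0.28×43.6 + 0.24×63.4 + 0.28×72.5 = 60.004%
Difference = 60.004 − 62.4826 = -2.4786 pp.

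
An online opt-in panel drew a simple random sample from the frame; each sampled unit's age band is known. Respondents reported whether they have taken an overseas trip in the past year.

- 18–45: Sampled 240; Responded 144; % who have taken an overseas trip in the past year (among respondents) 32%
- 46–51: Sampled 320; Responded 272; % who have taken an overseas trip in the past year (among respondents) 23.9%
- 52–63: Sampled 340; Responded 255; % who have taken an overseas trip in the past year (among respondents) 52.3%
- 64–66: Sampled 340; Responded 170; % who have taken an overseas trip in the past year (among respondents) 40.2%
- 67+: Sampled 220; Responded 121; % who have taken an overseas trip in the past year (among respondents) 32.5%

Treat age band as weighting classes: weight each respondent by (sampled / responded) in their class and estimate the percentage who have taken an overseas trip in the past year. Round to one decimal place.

Response rates by class: 18–45 144/240 = 60%, 46–51 272/320 = 85%, 52–63 255/340 = 75%, 64–66 170/340 = 50%, 67+ 121/220 = 55%.
Weighting each respondent by the inverse class response rate inflates each class back to its sampled size, so the class weight is n_sampled:
  18–45: 240 × 32 = 7680
  46–51: 320 × 23.9 = 7648
  52–63: 340 × 52.3 = 17,782
  64–66: 340 × 40.2 = 13668
  67+: 220 × 32.5 = 7150
Adjusted estimate = 53,928 / 1,460 = 36.937 → 36.9%.

36.9%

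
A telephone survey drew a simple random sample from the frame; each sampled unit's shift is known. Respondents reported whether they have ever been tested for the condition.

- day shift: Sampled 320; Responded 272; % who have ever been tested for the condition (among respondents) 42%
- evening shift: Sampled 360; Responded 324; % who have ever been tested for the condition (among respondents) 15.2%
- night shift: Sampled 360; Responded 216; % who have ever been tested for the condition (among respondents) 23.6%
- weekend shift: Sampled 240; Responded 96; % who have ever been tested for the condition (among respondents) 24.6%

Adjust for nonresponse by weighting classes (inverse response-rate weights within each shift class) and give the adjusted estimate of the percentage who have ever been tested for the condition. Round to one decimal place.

Class response rates: day shift 272/320 = 85%, evening shift 324/360 = 90%, night shift 216/360 = 60%, weekend shift 96/240 = 40%.
Each respondent's weight = sampled/responded in their class; summing within a class gives n_sampled, so:
  day shift: 320 × 42 = 13,440
  evening shift: 360 × 15.2 = 5472
  night shift: 360 × 23.6 = 8496
  weekend shift: 240 × 24.6 = 5904
Adjusted estimate = 33,312 / 1,280 = 26.025 → 26.0%.

26.0%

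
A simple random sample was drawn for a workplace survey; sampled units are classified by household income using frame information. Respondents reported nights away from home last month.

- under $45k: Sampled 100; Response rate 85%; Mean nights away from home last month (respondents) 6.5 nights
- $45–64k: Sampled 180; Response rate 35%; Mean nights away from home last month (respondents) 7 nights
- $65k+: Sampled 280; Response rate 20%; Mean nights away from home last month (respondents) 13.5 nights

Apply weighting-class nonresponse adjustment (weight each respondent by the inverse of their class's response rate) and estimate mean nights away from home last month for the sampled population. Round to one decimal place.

10.2

Inverse-response-rate weighting restores each class to its sampled count, so class totals weight by n_sampled:
  under $45k: 100 × 6.5 = 650
  $45–64k: 180 × 7 = 1260
  $65k+: 280 × 13.5 = 3780
Adjusted estimate = 5690 / 560 = 10.1607 → 10.2.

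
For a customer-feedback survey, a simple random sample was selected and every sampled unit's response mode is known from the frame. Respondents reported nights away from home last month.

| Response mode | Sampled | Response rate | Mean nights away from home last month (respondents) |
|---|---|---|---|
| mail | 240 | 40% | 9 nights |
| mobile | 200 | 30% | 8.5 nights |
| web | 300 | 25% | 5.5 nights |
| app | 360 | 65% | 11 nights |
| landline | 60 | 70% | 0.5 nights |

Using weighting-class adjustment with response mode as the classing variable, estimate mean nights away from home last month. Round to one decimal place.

Weighting each respondent by the inverse class response rate inflates each class back to its sampled size, so the class weight is n_sampled:
  mail: 240 × 9 = 2160
  mobile: 200 × 8.5 = 1700
  web: 300 × 5.5 = 1650
  app: 360 × 11 = 3960
  landline: 60 × 0.5 = 30
Adjusted estimate = 9500 / 1,160 = 8.18966 → 8.2.

8.2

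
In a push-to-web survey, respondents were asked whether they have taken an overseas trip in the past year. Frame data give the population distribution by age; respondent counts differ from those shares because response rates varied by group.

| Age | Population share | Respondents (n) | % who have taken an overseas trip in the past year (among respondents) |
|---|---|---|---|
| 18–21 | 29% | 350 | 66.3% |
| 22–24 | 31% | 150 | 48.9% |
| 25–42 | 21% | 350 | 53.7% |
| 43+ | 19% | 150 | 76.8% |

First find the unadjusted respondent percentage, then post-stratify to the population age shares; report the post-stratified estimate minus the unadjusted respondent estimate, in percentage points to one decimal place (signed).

-0.6 percentage points

Naive respondent-only estimate (weights = respondent counts):
  (350/1000)×66.3 + (150/1000)×48.9 + (350/1000)×53.7 + (150/1000)×76.8 = 60.855%
Post-stratified estimate weights by population shares:
  0.29×66.3 + 0.31×48.9 + 0.21×53.7 + 0.19×76.8 = 60.255%
Difference = 60.255 − 60.855 = -0.6 pp.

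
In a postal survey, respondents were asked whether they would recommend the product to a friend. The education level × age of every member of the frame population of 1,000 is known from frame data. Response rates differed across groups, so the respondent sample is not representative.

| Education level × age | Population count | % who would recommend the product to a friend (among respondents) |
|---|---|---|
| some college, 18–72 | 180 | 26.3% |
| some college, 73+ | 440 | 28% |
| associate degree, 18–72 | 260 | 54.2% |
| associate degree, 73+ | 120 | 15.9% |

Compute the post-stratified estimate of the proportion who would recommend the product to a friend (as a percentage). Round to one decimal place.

33.1%

Post-stratification weights by population share, not respondent share:
  some college, 18–72: (180/1,000) × 26.3 = 4.734
  some college, 73+: (440/1,000) × 28 = 12.32
  associate degree, 18–72: (260/1,000) × 54.2 = 14.092
  associate degree, 73+: (120/1,000) × 15.9 = 1.908
Post-stratified estimate = 33.054 → 33.1%.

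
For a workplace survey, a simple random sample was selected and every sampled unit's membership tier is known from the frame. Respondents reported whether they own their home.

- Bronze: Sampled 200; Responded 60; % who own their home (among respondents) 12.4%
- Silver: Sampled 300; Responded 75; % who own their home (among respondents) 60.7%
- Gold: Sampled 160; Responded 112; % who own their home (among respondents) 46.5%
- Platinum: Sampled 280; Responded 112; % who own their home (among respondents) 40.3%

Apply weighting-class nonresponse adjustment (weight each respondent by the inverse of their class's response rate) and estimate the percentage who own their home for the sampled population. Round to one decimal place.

Class response rates: Bronze 60/200 = 30%, Silver 75/300 = 25%, Gold 112/160 = 70%, Platinum 112/280 = 40%.
With weight = n_sampled/n_responded per class, the weighted class total is n_sampled:
  Bronze: 200 × 12.4 = 2480
  Silver: 300 × 60.7 = 18,210
  Gold: 160 × 46.5 = 7440
  Platinum: 280 × 40.3 = 11,284
Adjusted estimate = 39,414 / 940 = 41.9298 → 41.9%.

41.9%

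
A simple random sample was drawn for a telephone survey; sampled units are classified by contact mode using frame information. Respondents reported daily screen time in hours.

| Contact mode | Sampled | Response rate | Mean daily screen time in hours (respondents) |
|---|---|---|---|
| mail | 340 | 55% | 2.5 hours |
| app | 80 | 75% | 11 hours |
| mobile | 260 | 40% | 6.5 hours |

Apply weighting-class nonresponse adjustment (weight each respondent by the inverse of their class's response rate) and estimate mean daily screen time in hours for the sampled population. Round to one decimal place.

Each respondent's weight = sampled/responded in their class; summing within a class gives n_sampled, so:
  mail: 340 × 2.5 = 850
  app: 80 × 11 = 880
  mobile: 260 × 6.5 = 1690
Adjusted estimate = 3420 / 680 = 5.02941 → 5.0.

5.0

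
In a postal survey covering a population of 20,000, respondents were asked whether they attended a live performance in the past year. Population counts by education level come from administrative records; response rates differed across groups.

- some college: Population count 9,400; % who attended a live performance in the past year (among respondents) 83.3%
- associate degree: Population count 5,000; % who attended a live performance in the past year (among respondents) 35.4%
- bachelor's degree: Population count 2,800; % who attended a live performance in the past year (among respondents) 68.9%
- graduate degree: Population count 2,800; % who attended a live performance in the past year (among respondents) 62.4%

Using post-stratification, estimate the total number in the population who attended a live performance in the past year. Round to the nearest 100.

Apply each group's respondent rate to its population count:
  some college: 9,400 × 83.3% = 7830.2
  associate degree: 5,000 × 35.4% = 1770
  bachelor's degree: 2,800 × 68.9% = 1929.2
  graduate degree: 2,800 × 62.4% = 1747.2
Estimated total = 13276.6 → 13,300.

13,300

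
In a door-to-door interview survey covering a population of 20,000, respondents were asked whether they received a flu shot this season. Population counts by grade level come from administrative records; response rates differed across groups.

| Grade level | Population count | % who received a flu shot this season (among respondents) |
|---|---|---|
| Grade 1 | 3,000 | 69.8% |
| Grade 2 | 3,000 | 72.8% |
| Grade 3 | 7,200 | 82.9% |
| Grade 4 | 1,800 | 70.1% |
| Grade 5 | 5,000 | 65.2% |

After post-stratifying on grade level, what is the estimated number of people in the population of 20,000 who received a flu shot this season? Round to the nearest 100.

14,800

Apply each group's respondent rate to its population count:
  Grade 1: 3,000 × 69.8% = 2094
  Grade 2: 3,000 × 72.8% = 2184
  Grade 3: 7,200 × 82.9% = 5968.8
  Grade 4: 1,800 × 70.1% = 1261.8
  Grade 5: 5,000 × 65.2% = 3260
Estimated total = 14768.6 → 14,800.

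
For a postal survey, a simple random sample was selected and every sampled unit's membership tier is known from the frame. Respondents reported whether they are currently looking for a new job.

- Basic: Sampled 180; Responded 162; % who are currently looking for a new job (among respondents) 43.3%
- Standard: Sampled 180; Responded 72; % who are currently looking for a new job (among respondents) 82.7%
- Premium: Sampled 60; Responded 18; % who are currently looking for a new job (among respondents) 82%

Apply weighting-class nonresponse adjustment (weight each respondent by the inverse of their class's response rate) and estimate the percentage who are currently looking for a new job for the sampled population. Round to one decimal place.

65.7%

Class response rates: Basic 162/180 = 90%, Standard 72/180 = 40%, Premium 18/60 = 30%.
Each respondent's weight = sampled/responded in their class; summing within a class gives n_sampled, so:
  Basic: 180 × 43.3 = 7794
  Standard: 180 × 82.7 = 14,886
  Premium: 60 × 82 = 4920
Adjusted estimate = 27,600 / 420 = 65.7143 → 65.7%.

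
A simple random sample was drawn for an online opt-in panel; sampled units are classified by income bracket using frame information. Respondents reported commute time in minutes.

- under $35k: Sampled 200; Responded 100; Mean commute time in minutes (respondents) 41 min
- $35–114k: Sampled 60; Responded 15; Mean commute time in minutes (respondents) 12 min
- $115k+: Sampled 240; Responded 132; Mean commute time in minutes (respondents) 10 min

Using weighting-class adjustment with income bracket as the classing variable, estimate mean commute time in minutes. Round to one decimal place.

Class response rates: under $35k 100/200 = 50%, $35–114k 15/60 = 25%, $115k+ 132/240 = 55%.
Weighting each respondent by the inverse class response rate inflates each class back to its sampled size, so the class weight is n_sampled:
  under $35k: 200 × 41 = 8200
  $35–114k: 60 × 12 = 720
  $115k+: 240 × 10 = 2400
Adjusted estimate = 11,320 / 500 = 22.64 → 22.6.

22.6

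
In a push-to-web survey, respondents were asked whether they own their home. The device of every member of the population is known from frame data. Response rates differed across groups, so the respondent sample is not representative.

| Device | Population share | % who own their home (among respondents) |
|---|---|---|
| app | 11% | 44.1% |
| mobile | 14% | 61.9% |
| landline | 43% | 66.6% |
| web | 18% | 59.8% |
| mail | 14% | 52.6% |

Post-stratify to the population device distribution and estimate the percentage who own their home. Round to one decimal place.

60.3%

Reweight to the known device distribution:
  app: 0.11 × 44.1 = 4.851
  mobile: 0.14 × 61.9 = 8.666
  landline: 0.43 × 66.6 = 28.638
  web: 0.18 × 59.8 = 10.764
  mail: 0.14 × 52.6 = 7.364
Post-stratified estimate = 60.283 → 60.3%.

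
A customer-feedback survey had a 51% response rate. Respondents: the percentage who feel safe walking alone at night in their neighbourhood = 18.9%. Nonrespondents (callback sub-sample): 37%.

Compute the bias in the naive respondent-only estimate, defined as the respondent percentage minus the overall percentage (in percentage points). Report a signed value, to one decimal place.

Nonresponse fraction = 1 − 0.51 = 0.49.
Bias = (nonresponse fraction) × (respondent percentage − nonrespondent percentage)
     = 0.49 × (18.9 − 37) = 0.49 × -18.1 = -8.869.

-8.9 percentage points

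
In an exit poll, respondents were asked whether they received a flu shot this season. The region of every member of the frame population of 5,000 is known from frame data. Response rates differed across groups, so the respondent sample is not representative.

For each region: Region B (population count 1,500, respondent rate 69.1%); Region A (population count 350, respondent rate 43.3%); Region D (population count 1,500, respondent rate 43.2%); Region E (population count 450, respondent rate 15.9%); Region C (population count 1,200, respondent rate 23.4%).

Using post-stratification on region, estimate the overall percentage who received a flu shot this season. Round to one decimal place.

43.8%

Reweight to the known region distribution:
  Region B: (1,500/5,000) × 69.1 = 20.73
  Region A: (350/5,000) × 43.3 = 3.031
  Region D: (1,500/5,000) × 43.2 = 12.96
  Region E: (450/5,000) × 15.9 = 1.431
  Region C: (1,200/5,000) × 23.4 = 5.616
Post-stratified estimate = 43.768 → 43.8%.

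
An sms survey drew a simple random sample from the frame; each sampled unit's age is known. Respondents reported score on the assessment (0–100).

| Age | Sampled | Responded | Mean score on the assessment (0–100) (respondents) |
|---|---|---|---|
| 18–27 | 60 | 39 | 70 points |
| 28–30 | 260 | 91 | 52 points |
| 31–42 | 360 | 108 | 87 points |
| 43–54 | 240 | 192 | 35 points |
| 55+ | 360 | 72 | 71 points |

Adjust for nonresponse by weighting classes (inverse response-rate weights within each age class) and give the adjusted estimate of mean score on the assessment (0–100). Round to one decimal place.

64.8

Response rates by class: 18–27 39/60 = 65%, 28–30 91/260 = 35%, 31–42 108/360 = 30%, 43–54 192/240 = 80%, 55+ 72/360 = 20%.
Inverse-response-rate weighting restores each class to its sampled count, so class totals weight by n_sampled:
  18–27: 60 × 70 = 4200
  28–30: 260 × 52 = 13,520
  31–42: 360 × 87 = 31,320
  43–54: 240 × 35 = 8400
  55+: 360 × 71 = 25,560
Adjusted estimate = 83,000 / 1,280 = 64.8438 → 64.8.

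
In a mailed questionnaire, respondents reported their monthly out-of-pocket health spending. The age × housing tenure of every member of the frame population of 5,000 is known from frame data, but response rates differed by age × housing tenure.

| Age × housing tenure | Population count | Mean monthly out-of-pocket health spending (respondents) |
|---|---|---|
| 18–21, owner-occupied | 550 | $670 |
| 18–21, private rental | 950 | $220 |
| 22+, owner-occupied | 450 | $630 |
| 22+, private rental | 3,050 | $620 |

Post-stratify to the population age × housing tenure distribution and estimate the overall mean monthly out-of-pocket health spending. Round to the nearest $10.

Weight each group's respondent value by its population share:
  18–21, owner-occupied: (550/5,000) × 670 = 73.7
  18–21, private rental: (950/5,000) × 220 = 41.8
  22+, owner-occupied: (450/5,000) × 630 = 56.7
  22+, private rental: (3,050/5,000) × 620 = 378.2
Post-stratified estimate = 550.4 → $550.

$550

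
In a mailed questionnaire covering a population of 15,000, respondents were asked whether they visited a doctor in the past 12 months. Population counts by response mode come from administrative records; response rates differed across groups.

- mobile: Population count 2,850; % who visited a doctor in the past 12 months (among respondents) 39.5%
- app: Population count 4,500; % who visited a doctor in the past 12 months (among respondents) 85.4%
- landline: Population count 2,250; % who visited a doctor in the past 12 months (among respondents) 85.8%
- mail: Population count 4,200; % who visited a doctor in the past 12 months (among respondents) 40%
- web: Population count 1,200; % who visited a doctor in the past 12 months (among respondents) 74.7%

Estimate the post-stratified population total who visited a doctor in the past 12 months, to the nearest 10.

9,480

Estimated count per cell = population count × respondent percentage:
  mobile: 2,850 × 39.5% = 1125.75
  app: 4,500 × 85.4% = 3843
  landline: 2,250 × 85.8% = 1930.5
  mail: 4,200 × 40% = 1680
  web: 1,200 × 74.7% = 896.4
Estimated total = 9475.65 → 9,480.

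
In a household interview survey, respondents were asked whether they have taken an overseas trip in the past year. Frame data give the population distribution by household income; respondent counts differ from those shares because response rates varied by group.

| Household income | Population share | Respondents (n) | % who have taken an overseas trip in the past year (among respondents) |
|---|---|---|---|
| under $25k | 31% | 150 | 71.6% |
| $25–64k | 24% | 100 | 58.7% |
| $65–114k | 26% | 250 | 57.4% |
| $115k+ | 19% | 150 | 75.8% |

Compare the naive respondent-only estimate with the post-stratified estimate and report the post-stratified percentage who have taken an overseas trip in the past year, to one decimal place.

Naive respondent-only estimate (weights = respondent counts):
  (150/650)×71.6 + (100/650)×58.7 + (250/650)×57.4 + (150/650)×75.8 = 65.1231%
Post-stratifying to population shares instead:
  0.31×71.6 + 0.24×58.7 + 0.26×57.4 + 0.19×75.8 = 65.61%

65.6%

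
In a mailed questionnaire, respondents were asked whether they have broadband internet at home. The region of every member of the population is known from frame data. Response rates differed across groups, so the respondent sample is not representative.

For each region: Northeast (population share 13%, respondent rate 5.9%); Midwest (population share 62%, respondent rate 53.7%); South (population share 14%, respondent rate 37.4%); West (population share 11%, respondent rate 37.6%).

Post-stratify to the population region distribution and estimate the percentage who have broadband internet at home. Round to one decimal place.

43.4%

Post-stratification weights by population share, not respondent share:
  Northeast: 0.13 × 5.9 = 0.767
  Midwest: 0.62 × 53.7 = 33.294
  South: 0.14 × 37.4 = 5.236
  West: 0.11 × 37.6 = 4.136
Post-stratified estimate = 43.433 → 43.4%.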